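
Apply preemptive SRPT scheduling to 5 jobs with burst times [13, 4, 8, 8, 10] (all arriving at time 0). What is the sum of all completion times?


Since all jobs arrive at t=0, SRPT equals SPT ordering.
SPT order: [4, 8, 8, 10, 13]
Completion times:
  Job 1: p=4, C=4
  Job 2: p=8, C=12
  Job 3: p=8, C=20
  Job 4: p=10, C=30
  Job 5: p=13, C=43
Total completion time = 4 + 12 + 20 + 30 + 43 = 109

109


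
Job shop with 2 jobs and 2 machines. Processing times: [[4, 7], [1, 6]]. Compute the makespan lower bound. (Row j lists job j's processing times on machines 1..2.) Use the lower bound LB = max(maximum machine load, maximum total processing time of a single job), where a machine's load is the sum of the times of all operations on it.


Machine loads:
  Machine 1: 4 + 1 = 5
  Machine 2: 7 + 6 = 13
Max machine load = 13
Job totals:
  Job 1: 11
  Job 2: 7
Max job total = 11
Lower bound = max(13, 11) = 13

13


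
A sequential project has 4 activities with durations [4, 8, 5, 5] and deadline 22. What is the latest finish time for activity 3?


LF(activity 3) = deadline - sum of successor durations
Successors: activities 4 through 4 with durations [5]
Sum of successor durations = 5
LF = 22 - 5 = 17

17


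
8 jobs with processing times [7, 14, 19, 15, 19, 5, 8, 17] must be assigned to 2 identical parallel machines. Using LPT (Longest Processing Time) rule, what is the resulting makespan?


Sort jobs in decreasing order (LPT): [19, 19, 17, 15, 14, 8, 7, 5]
Assign each job to the least loaded machine:
  Machine 1: jobs [19, 17, 8, 7], load = 51
  Machine 2: jobs [19, 15, 14, 5], load = 53
Makespan = max load = 53

53


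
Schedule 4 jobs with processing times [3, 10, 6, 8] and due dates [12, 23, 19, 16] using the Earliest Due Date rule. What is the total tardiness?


Sort by due date (EDD order): [(3, 12), (8, 16), (6, 19), (10, 23)]
Compute completion times and tardiness:
  Job 1: p=3, d=12, C=3, tardiness=max(0,3-12)=0
  Job 2: p=8, d=16, C=11, tardiness=max(0,11-16)=0
  Job 3: p=6, d=19, C=17, tardiness=max(0,17-19)=0
  Job 4: p=10, d=23, C=27, tardiness=max(0,27-23)=4
Total tardiness = 4

4


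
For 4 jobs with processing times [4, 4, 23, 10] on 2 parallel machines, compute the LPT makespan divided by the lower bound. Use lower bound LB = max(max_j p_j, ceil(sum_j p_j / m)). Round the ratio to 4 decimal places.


LPT order: [23, 10, 4, 4]
Machine loads after assignment: [23, 18]
LPT makespan = 23
Lower bound = max(max_job, ceil(total/2)) = max(23, 21) = 23
Ratio = 23 / 23 = 1.0

1.0


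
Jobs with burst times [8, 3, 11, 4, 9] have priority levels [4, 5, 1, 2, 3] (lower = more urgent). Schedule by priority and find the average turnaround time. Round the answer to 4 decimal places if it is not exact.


Sort by priority (ascending = highest first):
Order: [(1, 11), (2, 4), (3, 9), (4, 8), (5, 3)]
Completion times:
  Priority 1, burst=11, C=11
  Priority 2, burst=4, C=15
  Priority 3, burst=9, C=24
  Priority 4, burst=8, C=32
  Priority 5, burst=3, C=35
Average turnaround = 117/5 = 23.4

23.4


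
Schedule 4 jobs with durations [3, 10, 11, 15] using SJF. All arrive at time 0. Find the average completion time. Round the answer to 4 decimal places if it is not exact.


SJF order (ascending): [3, 10, 11, 15]
Completion times:
  Job 1: burst=3, C=3
  Job 2: burst=10, C=13
  Job 3: burst=11, C=24
  Job 4: burst=15, C=39
Average completion = 79/4 = 19.75

19.75


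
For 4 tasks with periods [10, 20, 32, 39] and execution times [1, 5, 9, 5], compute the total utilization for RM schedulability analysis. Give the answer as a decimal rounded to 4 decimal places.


Compute individual utilizations (exact fractions):
  Task 1: C/T = 1/10 (approx. 0.1)
  Task 2: C/T = 5/20 = 1/4 (approx. 0.25)
  Task 3: C/T = 9/32 (approx. 0.2813)
  Task 4: C/T = 5/39 (approx. 0.1282)
Total utilization U = 1/10 + 1/4 + 9/32 + 5/39 = 4739/6240
Rounded to 4 decimal places: U = 0.7595
RM (Liu & Layland) bound for 4 tasks = 0.756828; compare with U = 4739/6240 (approx. 0.759455)
bound < U <= 1, so the RM sufficient condition is not met (inconclusive; an exact test such as response-time analysis is needed).

0.7595


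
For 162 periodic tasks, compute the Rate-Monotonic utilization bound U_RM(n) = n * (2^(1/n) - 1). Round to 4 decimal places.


Compute 2^(1/162) = 1.0042878529
Subtract 1: 1.0042878529 - 1 = 0.0042878529
Multiply by n: 162 * 0.0042878529 = 0.6946321698
Round to 4 dp: 0.6946

0.6946


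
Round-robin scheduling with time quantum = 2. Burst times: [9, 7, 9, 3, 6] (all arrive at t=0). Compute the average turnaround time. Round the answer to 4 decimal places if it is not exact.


Time quantum = 2
Execution trace:
  J1 runs 2 units, time = 2
  J2 runs 2 units, time = 4
  J3 runs 2 units, time = 6
  J4 runs 2 units, time = 8
  J5 runs 2 units, time = 10
  J1 runs 2 units, time = 12
  J2 runs 2 units, time = 14
  J3 runs 2 units, time = 16
  J4 runs 1 units, time = 17
  J5 runs 2 units, time = 19
  J1 runs 2 units, time = 21
  J2 runs 2 units, time = 23
  J3 runs 2 units, time = 25
  J5 runs 2 units, time = 27
  J1 runs 2 units, time = 29
  J2 runs 1 units, time = 30
  J3 runs 2 units, time = 32
  J1 runs 1 units, time = 33
  J3 runs 1 units, time = 34
Finish times: [33, 30, 34, 17, 27]
Average turnaround = 141/5 = 28.2

28.2


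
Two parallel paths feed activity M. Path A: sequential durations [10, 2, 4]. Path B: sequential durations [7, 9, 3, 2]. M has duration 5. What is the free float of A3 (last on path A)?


ES(A3) = sum of predecessors on chain A = 12
EF(A3) = ES + duration = 12 + 4 = 16
Successor of A3 is M. ES(M) = max(sum(A), sum(B)) = max(16, 21) = 21
Free float = ES(successor) - EF(current) = 21 - 16 = 5

5


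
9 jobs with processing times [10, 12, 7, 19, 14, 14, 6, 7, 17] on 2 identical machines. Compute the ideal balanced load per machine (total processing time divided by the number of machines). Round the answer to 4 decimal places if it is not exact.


Total processing time = 10 + 12 + 7 + 19 + 14 + 14 + 6 + 7 + 17 = 106
Number of machines = 2
Ideal balanced load = 106 / 2 = 53.0

53.0


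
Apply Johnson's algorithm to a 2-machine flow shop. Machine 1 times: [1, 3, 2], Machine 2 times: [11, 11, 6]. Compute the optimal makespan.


Apply Johnson's rule:
  Group 1 (a <= b): [(1, 1, 11), (3, 2, 6), (2, 3, 11)]
  Group 2 (a > b): []
Optimal job order: [1, 3, 2]
Schedule:
  Job 1: M1 done at 1, M2 done at 12
  Job 3: M1 done at 3, M2 done at 18
  Job 2: M1 done at 6, M2 done at 29
Makespan = 29

29


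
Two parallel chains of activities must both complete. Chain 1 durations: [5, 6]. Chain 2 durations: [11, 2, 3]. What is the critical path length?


Path A total = 5 + 6 = 11
Path B total = 11 + 2 + 3 = 16
Critical path = longest path = max(11, 16) = 16

16


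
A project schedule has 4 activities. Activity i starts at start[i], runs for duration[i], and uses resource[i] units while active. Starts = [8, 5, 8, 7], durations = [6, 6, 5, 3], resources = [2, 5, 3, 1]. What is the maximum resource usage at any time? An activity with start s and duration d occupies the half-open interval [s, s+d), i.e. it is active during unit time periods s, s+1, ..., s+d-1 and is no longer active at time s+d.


Each activity i is active on [start_i, start_i + duration_i).
Compute total resource usage per time slot:
  t=0: active resources = [], total = 0
  t=1: active resources = [], total = 0
  t=2: active resources = [], total = 0
  t=3: active resources = [], total = 0
  t=4: active resources = [], total = 0
  t=5: active resources = [5], total = 5
  t=6: active resources = [5], total = 5
  t=7: active resources = [5, 1], total = 6
  t=8: active resources = [2, 5, 3, 1], total = 11
  t=9: active resources = [2, 5, 3, 1], total = 11
  t=10: active resources = [2, 5, 3], total = 10
  t=11: active resources = [2, 3], total = 5
  t=12: active resources = [2, 3], total = 5
  t=13: active resources = [2], total = 2
Peak resource demand = 11

11


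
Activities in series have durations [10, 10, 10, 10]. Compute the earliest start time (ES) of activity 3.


Activity 3 starts after activities 1 through 2 complete.
Predecessor durations: [10, 10]
ES = 10 + 10 = 20

20


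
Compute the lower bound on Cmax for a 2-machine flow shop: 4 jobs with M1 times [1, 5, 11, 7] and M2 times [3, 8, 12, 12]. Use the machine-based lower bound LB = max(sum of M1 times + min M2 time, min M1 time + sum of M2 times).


LB1 = sum(M1 times) + min(M2 times) = 24 + 3 = 27
LB2 = min(M1 times) + sum(M2 times) = 1 + 35 = 36
Lower bound = max(LB1, LB2) = max(27, 36) = 36

36


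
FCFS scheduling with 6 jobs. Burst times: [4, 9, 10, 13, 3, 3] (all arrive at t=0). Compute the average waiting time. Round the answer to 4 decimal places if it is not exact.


FCFS order (as given): [4, 9, 10, 13, 3, 3]
Waiting times:
  Job 1: wait = 0
  Job 2: wait = 4
  Job 3: wait = 13
  Job 4: wait = 23
  Job 5: wait = 36
  Job 6: wait = 39
Sum of waiting times = 115
Average waiting time = 115/6 = 19.1667

19.1667


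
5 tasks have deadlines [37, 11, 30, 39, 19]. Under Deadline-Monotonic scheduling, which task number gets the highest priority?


Sort tasks by relative deadline (ascending):
  Task 2: deadline = 11
  Task 5: deadline = 19
  Task 3: deadline = 30
  Task 1: deadline = 37
  Task 4: deadline = 39
Priority order (highest first): [2, 5, 3, 1, 4]
Highest priority task = 2

2


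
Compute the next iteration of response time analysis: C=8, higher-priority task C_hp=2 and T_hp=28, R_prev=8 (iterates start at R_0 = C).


R_next = C + ceil(R_prev / T_hp) * C_hp
ceil(8 / 28) = ceil(0.2857) = 1
Interference = 1 * 2 = 2
R_next = 8 + 2 = 10

10


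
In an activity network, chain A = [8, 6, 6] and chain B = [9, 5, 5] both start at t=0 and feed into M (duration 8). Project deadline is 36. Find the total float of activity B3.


Forward pass: ES(B3) = sum of predecessors on chain B = 14
EF = ES + duration = 14 + 5 = 19
Backward pass: LF(M) = deadline = 36; LS(M) = 36 - 8 = 28
LF(B3) = LS(M) - sum(successors on chain B) = 28 - 0 = 28
LS = LF - duration = 28 - 5 = 23
Total float = LS - ES = 23 - 14 = 9

9


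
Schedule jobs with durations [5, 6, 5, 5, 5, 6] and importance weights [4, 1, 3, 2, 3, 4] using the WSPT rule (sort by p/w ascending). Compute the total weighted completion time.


Compute p/w ratios and sort ascending (WSPT): [(5, 4), (6, 4), (5, 3), (5, 3), (5, 2), (6, 1)]
Compute weighted completion times:
  Job (p=5,w=4): C=5, w*C=4*5=20
  Job (p=6,w=4): C=11, w*C=4*11=44
  Job (p=5,w=3): C=16, w*C=3*16=48
  Job (p=5,w=3): C=21, w*C=3*21=63
  Job (p=5,w=2): C=26, w*C=2*26=52
  Job (p=6,w=1): C=32, w*C=1*32=32
Total weighted completion time = 259

259


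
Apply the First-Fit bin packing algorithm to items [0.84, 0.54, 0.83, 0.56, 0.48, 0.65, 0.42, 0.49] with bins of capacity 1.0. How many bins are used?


Place items sequentially using First-Fit:
  Item 0.84 -> new Bin 1
  Item 0.54 -> new Bin 2
  Item 0.83 -> new Bin 3
  Item 0.56 -> new Bin 4
  Item 0.48 -> new Bin 5
  Item 0.65 -> new Bin 6
  Item 0.42 -> Bin 2 (now 0.96)
  Item 0.49 -> Bin 5 (now 0.97)
Total bins used = 6

6


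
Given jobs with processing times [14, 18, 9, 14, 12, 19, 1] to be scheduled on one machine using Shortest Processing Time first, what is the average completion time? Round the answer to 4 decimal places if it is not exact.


Sort jobs by processing time (SPT order): [1, 9, 12, 14, 14, 18, 19]
Compute completion times sequentially:
  Job 1: processing = 1, completes at 1
  Job 2: processing = 9, completes at 10
  Job 3: processing = 12, completes at 22
  Job 4: processing = 14, completes at 36
  Job 5: processing = 14, completes at 50
  Job 6: processing = 18, completes at 68
  Job 7: processing = 19, completes at 87
Sum of completion times = 274
Average completion time = 274/7 = 39.1429

39.1429


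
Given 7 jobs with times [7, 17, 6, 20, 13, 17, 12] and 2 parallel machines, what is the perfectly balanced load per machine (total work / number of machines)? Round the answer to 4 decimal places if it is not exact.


Total processing time = 7 + 17 + 6 + 20 + 13 + 17 + 12 = 92
Number of machines = 2
Ideal balanced load = 92 / 2 = 46.0

46.0


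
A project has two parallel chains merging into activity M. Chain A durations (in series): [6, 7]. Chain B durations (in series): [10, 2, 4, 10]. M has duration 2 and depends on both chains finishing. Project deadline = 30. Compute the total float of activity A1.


Forward pass: ES(A1) = sum of predecessors on chain A = 0
EF = ES + duration = 0 + 6 = 6
Backward pass: LF(M) = deadline = 30; LS(M) = 30 - 2 = 28
LF(A1) = LS(M) - sum(successors on chain A) = 28 - 7 = 21
LS = LF - duration = 21 - 6 = 15
Total float = LS - ES = 15 - 0 = 15

15


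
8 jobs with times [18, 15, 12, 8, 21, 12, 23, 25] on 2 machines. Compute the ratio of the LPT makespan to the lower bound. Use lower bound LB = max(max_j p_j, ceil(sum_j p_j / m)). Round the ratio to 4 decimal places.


LPT order: [25, 23, 21, 18, 15, 12, 12, 8]
Machine loads after assignment: [66, 68]
LPT makespan = 68
Lower bound = max(max_job, ceil(total/2)) = max(25, 67) = 67
Ratio = 68 / 67 = 1.0149

1.0149


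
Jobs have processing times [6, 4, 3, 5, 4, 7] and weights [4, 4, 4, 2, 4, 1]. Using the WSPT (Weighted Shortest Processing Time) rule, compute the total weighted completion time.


Compute p/w ratios and sort ascending (WSPT): [(3, 4), (4, 4), (4, 4), (6, 4), (5, 2), (7, 1)]
Compute weighted completion times:
  Job (p=3,w=4): C=3, w*C=4*3=12
  Job (p=4,w=4): C=7, w*C=4*7=28
  Job (p=4,w=4): C=11, w*C=4*11=44
  Job (p=6,w=4): C=17, w*C=4*17=68
  Job (p=5,w=2): C=22, w*C=2*22=44
  Job (p=7,w=1): C=29, w*C=1*29=29
Total weighted completion time = 225

225


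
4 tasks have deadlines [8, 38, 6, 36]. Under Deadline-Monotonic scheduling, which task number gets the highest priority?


Sort tasks by relative deadline (ascending):
  Task 3: deadline = 6
  Task 1: deadline = 8
  Task 4: deadline = 36
  Task 2: deadline = 38
Priority order (highest first): [3, 1, 4, 2]
Highest priority task = 3

3


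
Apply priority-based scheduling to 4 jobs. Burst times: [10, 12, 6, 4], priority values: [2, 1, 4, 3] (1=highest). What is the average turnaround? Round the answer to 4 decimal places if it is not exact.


Sort by priority (ascending = highest first):
Order: [(1, 12), (2, 10), (3, 4), (4, 6)]
Completion times:
  Priority 1, burst=12, C=12
  Priority 2, burst=10, C=22
  Priority 3, burst=4, C=26
  Priority 4, burst=6, C=32
Average turnaround = 92/4 = 23.0

23.0


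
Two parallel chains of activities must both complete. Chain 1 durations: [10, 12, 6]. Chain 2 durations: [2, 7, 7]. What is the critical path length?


Path A total = 10 + 12 + 6 = 28
Path B total = 2 + 7 + 7 = 16
Critical path = longest path = max(28, 16) = 28

28


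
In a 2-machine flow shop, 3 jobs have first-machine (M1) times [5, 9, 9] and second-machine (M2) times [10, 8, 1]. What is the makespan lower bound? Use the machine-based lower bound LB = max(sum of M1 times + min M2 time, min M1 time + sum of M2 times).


LB1 = sum(M1 times) + min(M2 times) = 23 + 1 = 24
LB2 = min(M1 times) + sum(M2 times) = 5 + 19 = 24
Lower bound = max(LB1, LB2) = max(24, 24) = 24

24


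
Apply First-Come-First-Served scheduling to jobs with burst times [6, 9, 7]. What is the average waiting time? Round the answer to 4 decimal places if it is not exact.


FCFS order (as given): [6, 9, 7]
Waiting times:
  Job 1: wait = 0
  Job 2: wait = 6
  Job 3: wait = 15
Sum of waiting times = 21
Average waiting time = 21/3 = 7.0

7.0


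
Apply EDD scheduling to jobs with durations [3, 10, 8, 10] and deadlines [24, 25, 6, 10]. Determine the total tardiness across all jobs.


Sort by due date (EDD order): [(8, 6), (10, 10), (3, 24), (10, 25)]
Compute completion times and tardiness:
  Job 1: p=8, d=6, C=8, tardiness=max(0,8-6)=2
  Job 2: p=10, d=10, C=18, tardiness=max(0,18-10)=8
  Job 3: p=3, d=24, C=21, tardiness=max(0,21-24)=0
  Job 4: p=10, d=25, C=31, tardiness=max(0,31-25)=6
Total tardiness = 16

16


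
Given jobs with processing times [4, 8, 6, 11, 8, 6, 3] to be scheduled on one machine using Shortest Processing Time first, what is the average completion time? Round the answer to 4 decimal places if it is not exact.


Sort jobs by processing time (SPT order): [3, 4, 6, 6, 8, 8, 11]
Compute completion times sequentially:
  Job 1: processing = 3, completes at 3
  Job 2: processing = 4, completes at 7
  Job 3: processing = 6, completes at 13
  Job 4: processing = 6, completes at 19
  Job 5: processing = 8, completes at 27
  Job 6: processing = 8, completes at 35
  Job 7: processing = 11, completes at 46
Sum of completion times = 150
Average completion time = 150/7 = 21.4286

21.4286


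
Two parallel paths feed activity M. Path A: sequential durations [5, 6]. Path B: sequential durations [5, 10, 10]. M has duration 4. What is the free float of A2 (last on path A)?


ES(A2) = sum of predecessors on chain A = 5
EF(A2) = ES + duration = 5 + 6 = 11
Successor of A2 is M. ES(M) = max(sum(A), sum(B)) = max(11, 25) = 25
Free float = ES(successor) - EF(current) = 25 - 11 = 14

14


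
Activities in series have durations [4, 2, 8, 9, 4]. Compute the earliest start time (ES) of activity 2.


Activity 2 starts after activities 1 through 1 complete.
Predecessor durations: [4]
ES = 4 = 4

4


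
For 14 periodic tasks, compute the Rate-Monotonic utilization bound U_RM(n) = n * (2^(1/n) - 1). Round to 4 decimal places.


Compute 2^(1/14) = 1.0507566387
Subtract 1: 1.0507566387 - 1 = 0.0507566387
Multiply by n: 14 * 0.0507566387 = 0.7105929418
Round to 4 dp: 0.7106

0.7106


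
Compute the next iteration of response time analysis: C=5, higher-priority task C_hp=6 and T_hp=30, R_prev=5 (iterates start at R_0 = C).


R_next = C + ceil(R_prev / T_hp) * C_hp
ceil(5 / 30) = ceil(0.1667) = 1
Interference = 1 * 6 = 6
R_next = 5 + 6 = 11

11


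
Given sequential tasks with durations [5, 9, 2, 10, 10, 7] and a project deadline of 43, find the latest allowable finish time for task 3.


LF(activity 3) = deadline - sum of successor durations
Successors: activities 4 through 6 with durations [10, 10, 7]
Sum of successor durations = 27
LF = 43 - 27 = 16

16


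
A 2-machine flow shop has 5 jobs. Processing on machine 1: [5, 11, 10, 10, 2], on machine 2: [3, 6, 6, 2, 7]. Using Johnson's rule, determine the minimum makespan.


Apply Johnson's rule:
  Group 1 (a <= b): [(5, 2, 7)]
  Group 2 (a > b): [(2, 11, 6), (3, 10, 6), (1, 5, 3), (4, 10, 2)]
Optimal job order: [5, 2, 3, 1, 4]
Schedule:
  Job 5: M1 done at 2, M2 done at 9
  Job 2: M1 done at 13, M2 done at 19
  Job 3: M1 done at 23, M2 done at 29
  Job 1: M1 done at 28, M2 done at 32
  Job 4: M1 done at 38, M2 done at 40
Makespan = 40

40


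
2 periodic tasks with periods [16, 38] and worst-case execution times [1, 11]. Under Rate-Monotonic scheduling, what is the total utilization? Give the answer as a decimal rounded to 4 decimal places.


Compute individual utilizations (exact fractions):
  Task 1: C/T = 1/16 (approx. 0.0625)
  Task 2: C/T = 11/38 (approx. 0.2895)
Total utilization U = 1/16 + 11/38 = 107/304
Rounded to 4 decimal places: U = 0.3520
RM (Liu & Layland) bound for 2 tasks = 0.828427; compare with U = 107/304 (approx. 0.351974)
U <= bound, so schedulable by RM sufficient condition.

0.3520


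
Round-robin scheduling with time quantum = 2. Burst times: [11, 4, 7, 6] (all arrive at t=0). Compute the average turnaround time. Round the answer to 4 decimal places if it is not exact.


Time quantum = 2
Execution trace:
  J1 runs 2 units, time = 2
  J2 runs 2 units, time = 4
  J3 runs 2 units, time = 6
  J4 runs 2 units, time = 8
  J1 runs 2 units, time = 10
  J2 runs 2 units, time = 12
  J3 runs 2 units, time = 14
  J4 runs 2 units, time = 16
  J1 runs 2 units, time = 18
  J3 runs 2 units, time = 20
  J4 runs 2 units, time = 22
  J1 runs 2 units, time = 24
  J3 runs 1 units, time = 25
  J1 runs 2 units, time = 27
  J1 runs 1 units, time = 28
Finish times: [28, 12, 25, 22]
Average turnaround = 87/4 = 21.75

21.75


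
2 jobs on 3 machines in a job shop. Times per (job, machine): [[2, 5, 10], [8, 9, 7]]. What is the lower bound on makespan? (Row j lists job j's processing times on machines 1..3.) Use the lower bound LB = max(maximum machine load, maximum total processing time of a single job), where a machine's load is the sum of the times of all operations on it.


Machine loads:
  Machine 1: 2 + 8 = 10
  Machine 2: 5 + 9 = 14
  Machine 3: 10 + 7 = 17
Max machine load = 17
Job totals:
  Job 1: 17
  Job 2: 24
Max job total = 24
Lower bound = max(17, 24) = 24

24


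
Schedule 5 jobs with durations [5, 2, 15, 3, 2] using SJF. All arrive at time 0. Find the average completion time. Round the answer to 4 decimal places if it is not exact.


SJF order (ascending): [2, 2, 3, 5, 15]
Completion times:
  Job 1: burst=2, C=2
  Job 2: burst=2, C=4
  Job 3: burst=3, C=7
  Job 4: burst=5, C=12
  Job 5: burst=15, C=27
Average completion = 52/5 = 10.4

10.4


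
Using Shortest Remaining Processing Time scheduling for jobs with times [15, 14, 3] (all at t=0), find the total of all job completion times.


Since all jobs arrive at t=0, SRPT equals SPT ordering.
SPT order: [3, 14, 15]
Completion times:
  Job 1: p=3, C=3
  Job 2: p=14, C=17
  Job 3: p=15, C=32
Total completion time = 3 + 17 + 32 = 52

52


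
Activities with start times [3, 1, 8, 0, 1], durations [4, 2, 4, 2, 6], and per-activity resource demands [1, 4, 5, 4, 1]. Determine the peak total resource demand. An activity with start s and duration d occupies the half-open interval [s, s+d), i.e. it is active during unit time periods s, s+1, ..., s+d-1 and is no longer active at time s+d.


Each activity i is active on [start_i, start_i + duration_i).
Compute total resource usage per time slot:
  t=0: active resources = [4], total = 4
  t=1: active resources = [4, 4, 1], total = 9
  t=2: active resources = [4, 1], total = 5
  t=3: active resources = [1, 1], total = 2
  t=4: active resources = [1, 1], total = 2
  t=5: active resources = [1, 1], total = 2
  t=6: active resources = [1, 1], total = 2
  t=7: active resources = [], total = 0
  t=8: active resources = [5], total = 5
  t=9: active resources = [5], total = 5
  t=10: active resources = [5], total = 5
  t=11: active resources = [5], total = 5
Peak resource demand = 9

9


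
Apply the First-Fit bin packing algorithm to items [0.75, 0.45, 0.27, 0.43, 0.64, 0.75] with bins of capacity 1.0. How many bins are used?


Place items sequentially using First-Fit:
  Item 0.75 -> new Bin 1
  Item 0.45 -> new Bin 2
  Item 0.27 -> Bin 2 (now 0.72)
  Item 0.43 -> new Bin 3
  Item 0.64 -> new Bin 4
  Item 0.75 -> new Bin 5
Total bins used = 5

5


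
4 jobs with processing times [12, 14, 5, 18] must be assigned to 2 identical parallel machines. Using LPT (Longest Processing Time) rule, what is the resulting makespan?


Sort jobs in decreasing order (LPT): [18, 14, 12, 5]
Assign each job to the least loaded machine:
  Machine 1: jobs [18, 5], load = 23
  Machine 2: jobs [14, 12], load = 26
Makespan = max load = 26

26


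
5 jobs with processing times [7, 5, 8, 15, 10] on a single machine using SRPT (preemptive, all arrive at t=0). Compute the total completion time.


Since all jobs arrive at t=0, SRPT equals SPT ordering.
SPT order: [5, 7, 8, 10, 15]
Completion times:
  Job 1: p=5, C=5
  Job 2: p=7, C=12
  Job 3: p=8, C=20
  Job 4: p=10, C=30
  Job 5: p=15, C=45
Total completion time = 5 + 12 + 20 + 30 + 45 = 112

112


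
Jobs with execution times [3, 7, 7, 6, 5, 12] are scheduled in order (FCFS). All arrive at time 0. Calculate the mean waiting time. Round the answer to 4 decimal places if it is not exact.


FCFS order (as given): [3, 7, 7, 6, 5, 12]
Waiting times:
  Job 1: wait = 0
  Job 2: wait = 3
  Job 3: wait = 10
  Job 4: wait = 17
  Job 5: wait = 23
  Job 6: wait = 28
Sum of waiting times = 81
Average waiting time = 81/6 = 13.5

13.5


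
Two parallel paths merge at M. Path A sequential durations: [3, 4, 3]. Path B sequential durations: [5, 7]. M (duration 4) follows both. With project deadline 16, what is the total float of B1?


Forward pass: ES(B1) = sum of predecessors on chain B = 0
EF = ES + duration = 0 + 5 = 5
Backward pass: LF(M) = deadline = 16; LS(M) = 16 - 4 = 12
LF(B1) = LS(M) - sum(successors on chain B) = 12 - 7 = 5
LS = LF - duration = 5 - 5 = 0
Total float = LS - ES = 0 - 0 = 0

0


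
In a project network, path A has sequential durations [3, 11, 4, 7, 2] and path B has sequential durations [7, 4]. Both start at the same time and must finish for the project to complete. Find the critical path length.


Path A total = 3 + 11 + 4 + 7 + 2 = 27
Path B total = 7 + 4 = 11
Critical path = longest path = max(27, 11) = 27

27


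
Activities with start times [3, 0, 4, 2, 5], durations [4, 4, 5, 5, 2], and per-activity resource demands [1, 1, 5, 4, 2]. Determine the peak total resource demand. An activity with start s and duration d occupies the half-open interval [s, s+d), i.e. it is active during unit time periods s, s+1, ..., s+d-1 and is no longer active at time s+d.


Each activity i is active on [start_i, start_i + duration_i).
Compute total resource usage per time slot:
  t=0: active resources = [1], total = 1
  t=1: active resources = [1], total = 1
  t=2: active resources = [1, 4], total = 5
  t=3: active resources = [1, 1, 4], total = 6
  t=4: active resources = [1, 5, 4], total = 10
  t=5: active resources = [1, 5, 4, 2], total = 12
  t=6: active resources = [1, 5, 4, 2], total = 12
  t=7: active resources = [5], total = 5
  t=8: active resources = [5], total = 5
Peak resource demand = 12

12


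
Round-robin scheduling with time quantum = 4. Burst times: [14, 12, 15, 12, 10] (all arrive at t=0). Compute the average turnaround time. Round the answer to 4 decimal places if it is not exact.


Time quantum = 4
Execution trace:
  J1 runs 4 units, time = 4
  J2 runs 4 units, time = 8
  J3 runs 4 units, time = 12
  J4 runs 4 units, time = 16
  J5 runs 4 units, time = 20
  J1 runs 4 units, time = 24
  J2 runs 4 units, time = 28
  J3 runs 4 units, time = 32
  J4 runs 4 units, time = 36
  J5 runs 4 units, time = 40
  J1 runs 4 units, time = 44
  J2 runs 4 units, time = 48
  J3 runs 4 units, time = 52
  J4 runs 4 units, time = 56
  J5 runs 2 units, time = 58
  J1 runs 2 units, time = 60
  J3 runs 3 units, time = 63
Finish times: [60, 48, 63, 56, 58]
Average turnaround = 285/5 = 57.0

57.0


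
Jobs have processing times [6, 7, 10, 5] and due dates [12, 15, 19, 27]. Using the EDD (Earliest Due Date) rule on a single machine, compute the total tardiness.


Sort by due date (EDD order): [(6, 12), (7, 15), (10, 19), (5, 27)]
Compute completion times and tardiness:
  Job 1: p=6, d=12, C=6, tardiness=max(0,6-12)=0
  Job 2: p=7, d=15, C=13, tardiness=max(0,13-15)=0
  Job 3: p=10, d=19, C=23, tardiness=max(0,23-19)=4
  Job 4: p=5, d=27, C=28, tardiness=max(0,28-27)=1
Total tardiness = 5

5


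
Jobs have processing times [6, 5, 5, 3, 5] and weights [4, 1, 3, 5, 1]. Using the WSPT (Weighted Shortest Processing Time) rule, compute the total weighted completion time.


Compute p/w ratios and sort ascending (WSPT): [(3, 5), (6, 4), (5, 3), (5, 1), (5, 1)]
Compute weighted completion times:
  Job (p=3,w=5): C=3, w*C=5*3=15
  Job (p=6,w=4): C=9, w*C=4*9=36
  Job (p=5,w=3): C=14, w*C=3*14=42
  Job (p=5,w=1): C=19, w*C=1*19=19
  Job (p=5,w=1): C=24, w*C=1*24=24
Total weighted completion time = 136

136


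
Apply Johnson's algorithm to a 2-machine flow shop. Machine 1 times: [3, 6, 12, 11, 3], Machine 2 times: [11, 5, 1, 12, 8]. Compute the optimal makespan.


Apply Johnson's rule:
  Group 1 (a <= b): [(1, 3, 11), (5, 3, 8), (4, 11, 12)]
  Group 2 (a > b): [(2, 6, 5), (3, 12, 1)]
Optimal job order: [1, 5, 4, 2, 3]
Schedule:
  Job 1: M1 done at 3, M2 done at 14
  Job 5: M1 done at 6, M2 done at 22
  Job 4: M1 done at 17, M2 done at 34
  Job 2: M1 done at 23, M2 done at 39
  Job 3: M1 done at 35, M2 done at 40
Makespan = 40

40


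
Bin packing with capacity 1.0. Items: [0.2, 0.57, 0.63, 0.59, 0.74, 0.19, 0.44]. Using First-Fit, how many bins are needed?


Place items sequentially using First-Fit:
  Item 0.2 -> new Bin 1
  Item 0.57 -> Bin 1 (now 0.77)
  Item 0.63 -> new Bin 2
  Item 0.59 -> new Bin 3
  Item 0.74 -> new Bin 4
  Item 0.19 -> Bin 1 (now 0.96)
  Item 0.44 -> new Bin 5
Total bins used = 5

5


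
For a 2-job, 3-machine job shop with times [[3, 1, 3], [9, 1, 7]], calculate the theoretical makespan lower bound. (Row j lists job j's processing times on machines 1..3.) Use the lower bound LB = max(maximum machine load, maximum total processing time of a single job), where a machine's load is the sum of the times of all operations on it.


Machine loads:
  Machine 1: 3 + 9 = 12
  Machine 2: 1 + 1 = 2
  Machine 3: 3 + 7 = 10
Max machine load = 12
Job totals:
  Job 1: 7
  Job 2: 17
Max job total = 17
Lower bound = max(12, 17) = 17

17


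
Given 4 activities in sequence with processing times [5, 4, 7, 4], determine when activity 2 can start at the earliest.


Activity 2 starts after activities 1 through 1 complete.
Predecessor durations: [5]
ES = 5 = 5

5


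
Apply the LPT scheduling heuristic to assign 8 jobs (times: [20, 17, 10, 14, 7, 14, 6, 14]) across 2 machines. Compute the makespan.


Sort jobs in decreasing order (LPT): [20, 17, 14, 14, 14, 10, 7, 6]
Assign each job to the least loaded machine:
  Machine 1: jobs [20, 14, 10, 7], load = 51
  Machine 2: jobs [17, 14, 14, 6], load = 51
Makespan = max load = 51

51


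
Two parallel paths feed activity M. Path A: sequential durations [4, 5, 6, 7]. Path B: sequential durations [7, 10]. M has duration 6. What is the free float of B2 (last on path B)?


ES(B2) = sum of predecessors on chain B = 7
EF(B2) = ES + duration = 7 + 10 = 17
Successor of B2 is M. ES(M) = max(sum(A), sum(B)) = max(22, 17) = 22
Free float = ES(successor) - EF(current) = 22 - 17 = 5

5


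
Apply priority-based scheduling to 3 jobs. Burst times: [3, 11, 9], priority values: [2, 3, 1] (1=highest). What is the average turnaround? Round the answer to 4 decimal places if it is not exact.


Sort by priority (ascending = highest first):
Order: [(1, 9), (2, 3), (3, 11)]
Completion times:
  Priority 1, burst=9, C=9
  Priority 2, burst=3, C=12
  Priority 3, burst=11, C=23
Average turnaround = 44/3 = 14.6667

14.6667


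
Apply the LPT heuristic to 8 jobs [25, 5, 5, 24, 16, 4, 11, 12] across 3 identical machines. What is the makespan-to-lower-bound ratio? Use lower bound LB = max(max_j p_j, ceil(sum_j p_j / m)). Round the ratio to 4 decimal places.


LPT order: [25, 24, 16, 12, 11, 5, 5, 4]
Machine loads after assignment: [34, 35, 33]
LPT makespan = 35
Lower bound = max(max_job, ceil(total/3)) = max(25, 34) = 34
Ratio = 35 / 34 = 1.0294

1.0294


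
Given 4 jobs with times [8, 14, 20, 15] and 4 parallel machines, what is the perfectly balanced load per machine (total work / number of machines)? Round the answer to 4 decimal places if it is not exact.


Total processing time = 8 + 14 + 20 + 15 = 57
Number of machines = 4
Ideal balanced load = 57 / 4 = 14.25

14.25


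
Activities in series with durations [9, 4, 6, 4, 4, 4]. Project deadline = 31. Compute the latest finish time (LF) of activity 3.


LF(activity 3) = deadline - sum of successor durations
Successors: activities 4 through 6 with durations [4, 4, 4]
Sum of successor durations = 12
LF = 31 - 12 = 19

19


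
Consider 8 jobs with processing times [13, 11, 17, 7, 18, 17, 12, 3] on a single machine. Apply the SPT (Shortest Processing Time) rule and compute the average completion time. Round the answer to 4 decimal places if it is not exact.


Sort jobs by processing time (SPT order): [3, 7, 11, 12, 13, 17, 17, 18]
Compute completion times sequentially:
  Job 1: processing = 3, completes at 3
  Job 2: processing = 7, completes at 10
  Job 3: processing = 11, completes at 21
  Job 4: processing = 12, completes at 33
  Job 5: processing = 13, completes at 46
  Job 6: processing = 17, completes at 63
  Job 7: processing = 17, completes at 80
  Job 8: processing = 18, completes at 98
Sum of completion times = 354
Average completion time = 354/8 = 44.25

44.25


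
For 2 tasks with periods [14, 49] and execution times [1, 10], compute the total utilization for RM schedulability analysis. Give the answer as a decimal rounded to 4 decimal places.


Compute individual utilizations (exact fractions):
  Task 1: C/T = 1/14 (approx. 0.0714)
  Task 2: C/T = 10/49 (approx. 0.2041)
Total utilization U = 1/14 + 10/49 = 27/98
Rounded to 4 decimal places: U = 0.2755
RM (Liu & Layland) bound for 2 tasks = 0.828427; compare with U = 27/98 (approx. 0.275510)
U <= bound, so schedulable by RM sufficient condition.

0.2755


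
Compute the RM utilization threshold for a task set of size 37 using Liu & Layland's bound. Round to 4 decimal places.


Compute 2^(1/37) = 1.0189102844
Subtract 1: 1.0189102844 - 1 = 0.0189102844
Multiply by n: 37 * 0.0189102844 = 0.6996805228
Round to 4 dp: 0.6997

0.6997


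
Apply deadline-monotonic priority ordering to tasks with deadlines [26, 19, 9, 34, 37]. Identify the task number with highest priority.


Sort tasks by relative deadline (ascending):
  Task 3: deadline = 9
  Task 2: deadline = 19
  Task 1: deadline = 26
  Task 4: deadline = 34
  Task 5: deadline = 37
Priority order (highest first): [3, 2, 1, 4, 5]
Highest priority task = 3

3


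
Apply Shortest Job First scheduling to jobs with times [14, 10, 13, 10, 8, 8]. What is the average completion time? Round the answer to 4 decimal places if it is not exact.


SJF order (ascending): [8, 8, 10, 10, 13, 14]
Completion times:
  Job 1: burst=8, C=8
  Job 2: burst=8, C=16
  Job 3: burst=10, C=26
  Job 4: burst=10, C=36
  Job 5: burst=13, C=49
  Job 6: burst=14, C=63
Average completion = 198/6 = 33.0

33.0


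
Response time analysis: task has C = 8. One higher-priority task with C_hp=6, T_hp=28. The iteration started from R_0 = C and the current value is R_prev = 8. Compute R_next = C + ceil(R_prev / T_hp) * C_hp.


R_next = C + ceil(R_prev / T_hp) * C_hp
ceil(8 / 28) = ceil(0.2857) = 1
Interference = 1 * 6 = 6
R_next = 8 + 6 = 14

14


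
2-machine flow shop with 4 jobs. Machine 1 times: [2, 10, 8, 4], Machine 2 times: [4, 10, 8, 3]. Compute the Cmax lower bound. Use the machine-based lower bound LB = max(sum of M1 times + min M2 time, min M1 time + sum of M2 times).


LB1 = sum(M1 times) + min(M2 times) = 24 + 3 = 27
LB2 = min(M1 times) + sum(M2 times) = 2 + 25 = 27
Lower bound = max(LB1, LB2) = max(27, 27) = 27

27


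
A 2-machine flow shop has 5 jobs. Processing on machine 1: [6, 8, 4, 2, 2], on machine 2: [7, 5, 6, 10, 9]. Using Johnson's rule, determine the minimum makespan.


Apply Johnson's rule:
  Group 1 (a <= b): [(4, 2, 10), (5, 2, 9), (3, 4, 6), (1, 6, 7)]
  Group 2 (a > b): [(2, 8, 5)]
Optimal job order: [4, 5, 3, 1, 2]
Schedule:
  Job 4: M1 done at 2, M2 done at 12
  Job 5: M1 done at 4, M2 done at 21
  Job 3: M1 done at 8, M2 done at 27
  Job 1: M1 done at 14, M2 done at 34
  Job 2: M1 done at 22, M2 done at 39
Makespan = 39

39


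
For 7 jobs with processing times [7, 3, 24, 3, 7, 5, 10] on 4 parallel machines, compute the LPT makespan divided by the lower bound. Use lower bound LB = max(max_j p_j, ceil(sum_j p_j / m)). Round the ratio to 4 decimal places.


LPT order: [24, 10, 7, 7, 5, 3, 3]
Machine loads after assignment: [24, 13, 12, 10]
LPT makespan = 24
Lower bound = max(max_job, ceil(total/4)) = max(24, 15) = 24
Ratio = 24 / 24 = 1.0

1.0


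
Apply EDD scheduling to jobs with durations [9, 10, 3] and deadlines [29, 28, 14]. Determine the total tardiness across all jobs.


Sort by due date (EDD order): [(3, 14), (10, 28), (9, 29)]
Compute completion times and tardiness:
  Job 1: p=3, d=14, C=3, tardiness=max(0,3-14)=0
  Job 2: p=10, d=28, C=13, tardiness=max(0,13-28)=0
  Job 3: p=9, d=29, C=22, tardiness=max(0,22-29)=0
Total tardiness = 0

0


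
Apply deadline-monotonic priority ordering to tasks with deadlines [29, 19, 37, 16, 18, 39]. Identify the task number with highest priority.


Sort tasks by relative deadline (ascending):
  Task 4: deadline = 16
  Task 5: deadline = 18
  Task 2: deadline = 19
  Task 1: deadline = 29
  Task 3: deadline = 37
  Task 6: deadline = 39
Priority order (highest first): [4, 5, 2, 1, 3, 6]
Highest priority task = 4

4


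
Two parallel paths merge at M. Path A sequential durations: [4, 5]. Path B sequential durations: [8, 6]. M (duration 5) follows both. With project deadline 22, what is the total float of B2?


Forward pass: ES(B2) = sum of predecessors on chain B = 8
EF = ES + duration = 8 + 6 = 14
Backward pass: LF(M) = deadline = 22; LS(M) = 22 - 5 = 17
LF(B2) = LS(M) - sum(successors on chain B) = 17 - 0 = 17
LS = LF - duration = 17 - 6 = 11
Total float = LS - ES = 11 - 8 = 3

3


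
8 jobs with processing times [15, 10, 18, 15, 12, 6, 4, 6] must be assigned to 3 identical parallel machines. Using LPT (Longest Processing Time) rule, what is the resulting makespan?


Sort jobs in decreasing order (LPT): [18, 15, 15, 12, 10, 6, 6, 4]
Assign each job to the least loaded machine:
  Machine 1: jobs [18, 6, 6], load = 30
  Machine 2: jobs [15, 12], load = 27
  Machine 3: jobs [15, 10, 4], load = 29
Makespan = max load = 30

30


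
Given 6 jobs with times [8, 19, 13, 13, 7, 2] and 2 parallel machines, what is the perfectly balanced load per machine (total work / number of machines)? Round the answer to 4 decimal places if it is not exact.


Total processing time = 8 + 19 + 13 + 13 + 7 + 2 = 62
Number of machines = 2
Ideal balanced load = 62 / 2 = 31.0

31.0


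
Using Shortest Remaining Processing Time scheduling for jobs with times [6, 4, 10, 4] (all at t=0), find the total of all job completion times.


Since all jobs arrive at t=0, SRPT equals SPT ordering.
SPT order: [4, 4, 6, 10]
Completion times:
  Job 1: p=4, C=4
  Job 2: p=4, C=8
  Job 3: p=6, C=14
  Job 4: p=10, C=24
Total completion time = 4 + 8 + 14 + 24 = 50

50


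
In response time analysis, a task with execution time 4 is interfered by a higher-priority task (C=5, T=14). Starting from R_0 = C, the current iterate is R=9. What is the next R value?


R_next = C + ceil(R_prev / T_hp) * C_hp
ceil(9 / 14) = ceil(0.6429) = 1
Interference = 1 * 5 = 5
R_next = 4 + 5 = 9
R_next = R_prev, so the iteration has converged (response time = 9).

9


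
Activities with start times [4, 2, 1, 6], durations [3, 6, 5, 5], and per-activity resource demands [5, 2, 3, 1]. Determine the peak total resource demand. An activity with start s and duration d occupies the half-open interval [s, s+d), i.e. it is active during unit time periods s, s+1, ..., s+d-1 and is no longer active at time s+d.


Each activity i is active on [start_i, start_i + duration_i).
Compute total resource usage per time slot:
  t=0: active resources = [], total = 0
  t=1: active resources = [3], total = 3
  t=2: active resources = [2, 3], total = 5
  t=3: active resources = [2, 3], total = 5
  t=4: active resources = [5, 2, 3], total = 10
  t=5: active resources = [5, 2, 3], total = 10
  t=6: active resources = [5, 2, 1], total = 8
  t=7: active resources = [2, 1], total = 3
  t=8: active resources = [1], total = 1
  t=9: active resources = [1], total = 1
  t=10: active resources = [1], total = 1
Peak resource demand = 10

10


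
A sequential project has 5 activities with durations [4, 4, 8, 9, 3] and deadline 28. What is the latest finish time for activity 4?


LF(activity 4) = deadline - sum of successor durations
Successors: activities 5 through 5 with durations [3]
Sum of successor durations = 3
LF = 28 - 3 = 25

25


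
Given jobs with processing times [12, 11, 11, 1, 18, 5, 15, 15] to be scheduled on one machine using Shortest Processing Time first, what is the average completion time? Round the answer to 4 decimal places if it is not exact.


Sort jobs by processing time (SPT order): [1, 5, 11, 11, 12, 15, 15, 18]
Compute completion times sequentially:
  Job 1: processing = 1, completes at 1
  Job 2: processing = 5, completes at 6
  Job 3: processing = 11, completes at 17
  Job 4: processing = 11, completes at 28
  Job 5: processing = 12, completes at 40
  Job 6: processing = 15, completes at 55
  Job 7: processing = 15, completes at 70
  Job 8: processing = 18, completes at 88
Sum of completion times = 305
Average completion time = 305/8 = 38.125

38.125
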